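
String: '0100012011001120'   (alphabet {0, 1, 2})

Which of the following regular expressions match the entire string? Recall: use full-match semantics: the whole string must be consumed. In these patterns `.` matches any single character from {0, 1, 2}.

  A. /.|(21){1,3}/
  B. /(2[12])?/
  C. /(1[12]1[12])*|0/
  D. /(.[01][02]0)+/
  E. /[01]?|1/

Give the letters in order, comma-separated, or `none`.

D

A → no match
B → no match
C → no match
D → match
E → no match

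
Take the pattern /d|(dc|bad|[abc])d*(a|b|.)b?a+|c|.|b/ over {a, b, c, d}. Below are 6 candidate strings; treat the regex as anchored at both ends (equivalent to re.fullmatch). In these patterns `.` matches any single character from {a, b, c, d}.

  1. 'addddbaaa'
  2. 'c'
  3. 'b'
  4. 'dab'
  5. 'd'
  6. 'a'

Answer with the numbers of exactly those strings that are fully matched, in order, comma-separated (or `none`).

1 → match
2 → match
3 → match
4 → no match
5 → match
6 → match

1, 2, 3, 5, 6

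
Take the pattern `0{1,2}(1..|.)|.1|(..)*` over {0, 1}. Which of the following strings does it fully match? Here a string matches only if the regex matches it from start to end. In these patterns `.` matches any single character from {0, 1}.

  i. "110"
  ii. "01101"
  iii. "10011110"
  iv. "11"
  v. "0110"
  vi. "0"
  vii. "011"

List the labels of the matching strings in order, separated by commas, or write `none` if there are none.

i → no match
ii → no match
iii → match
iv → match
v → match
vi → no match
vii → no match

iii, iv, v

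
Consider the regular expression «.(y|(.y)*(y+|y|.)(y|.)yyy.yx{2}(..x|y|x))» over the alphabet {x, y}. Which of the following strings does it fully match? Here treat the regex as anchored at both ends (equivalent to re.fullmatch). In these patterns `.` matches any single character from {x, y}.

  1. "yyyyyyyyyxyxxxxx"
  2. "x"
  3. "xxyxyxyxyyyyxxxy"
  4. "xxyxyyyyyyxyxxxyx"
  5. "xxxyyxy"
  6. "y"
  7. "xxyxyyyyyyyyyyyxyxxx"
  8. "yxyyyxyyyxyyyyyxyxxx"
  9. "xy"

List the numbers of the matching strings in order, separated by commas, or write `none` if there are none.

1 → match
2 → no match
3 → no match
4 → match
5 → no match
6 → no match
7 → match
8 → no match
9 → match

1, 4, 7, 9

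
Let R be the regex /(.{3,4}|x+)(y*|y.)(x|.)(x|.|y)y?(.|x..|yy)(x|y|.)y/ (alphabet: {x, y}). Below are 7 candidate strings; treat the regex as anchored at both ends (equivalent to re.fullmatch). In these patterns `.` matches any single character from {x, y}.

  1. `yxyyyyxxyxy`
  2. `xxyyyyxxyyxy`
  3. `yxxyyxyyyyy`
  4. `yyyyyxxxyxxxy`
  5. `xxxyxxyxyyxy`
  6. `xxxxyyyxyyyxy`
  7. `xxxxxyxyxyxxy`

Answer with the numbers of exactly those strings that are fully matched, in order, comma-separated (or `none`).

1, 2, 3, 5, 6, 7

1 → match
2 → match
3 → match
4 → no match
5 → match
6 → match
7 → match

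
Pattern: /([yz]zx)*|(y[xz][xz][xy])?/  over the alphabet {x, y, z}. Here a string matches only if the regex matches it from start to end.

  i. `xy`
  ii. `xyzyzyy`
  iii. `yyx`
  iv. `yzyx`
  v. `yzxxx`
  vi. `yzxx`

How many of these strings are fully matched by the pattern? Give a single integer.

1

i. `xy` → no match
ii. `xyzyzyy` → no match
iii. `yyx` → no match
iv. `yzyx` → no match
v. `yzxxx` → no match
vi. `yzxx` → match
Total matched: 1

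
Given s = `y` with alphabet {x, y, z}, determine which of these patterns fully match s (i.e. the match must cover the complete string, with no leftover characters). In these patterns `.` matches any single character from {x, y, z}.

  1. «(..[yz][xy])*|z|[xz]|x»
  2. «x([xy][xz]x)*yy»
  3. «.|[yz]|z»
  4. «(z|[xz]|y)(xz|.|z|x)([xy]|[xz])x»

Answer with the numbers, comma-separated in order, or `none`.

3

1 → no match
2 → no match — must start with `x`
3 → match
4 → no match — must end with `x`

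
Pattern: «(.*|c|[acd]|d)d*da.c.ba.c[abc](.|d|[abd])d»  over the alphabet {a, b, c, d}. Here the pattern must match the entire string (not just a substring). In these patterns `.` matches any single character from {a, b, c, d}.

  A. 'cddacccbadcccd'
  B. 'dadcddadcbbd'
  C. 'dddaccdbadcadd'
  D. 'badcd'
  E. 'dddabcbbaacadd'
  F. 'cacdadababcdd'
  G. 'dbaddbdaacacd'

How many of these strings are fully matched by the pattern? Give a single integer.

3

A → match
B. 'dadcddadcbbd' → no match
C → match
D. 'badcd' → no match
E → match
F → no match
G → no match
Total matched: 3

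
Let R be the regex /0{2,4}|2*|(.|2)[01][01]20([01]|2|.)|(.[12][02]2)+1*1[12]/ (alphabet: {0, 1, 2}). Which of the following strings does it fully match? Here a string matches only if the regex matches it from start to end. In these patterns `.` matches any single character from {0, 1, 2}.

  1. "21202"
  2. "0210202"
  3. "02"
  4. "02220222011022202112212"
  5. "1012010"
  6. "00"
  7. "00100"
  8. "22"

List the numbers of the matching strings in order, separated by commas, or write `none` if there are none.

1 → no match
2 → no match
3 → no match
4 → no match
5 → no match
6 → match
7 → no match
8 → match

6, 8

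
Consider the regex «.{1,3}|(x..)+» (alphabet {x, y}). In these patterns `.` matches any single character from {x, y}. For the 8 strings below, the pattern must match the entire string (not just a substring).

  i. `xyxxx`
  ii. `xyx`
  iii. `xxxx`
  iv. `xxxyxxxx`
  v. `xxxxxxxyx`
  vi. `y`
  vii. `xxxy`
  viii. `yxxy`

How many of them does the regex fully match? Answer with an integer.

i. `xyxxx` → no match
ii. `xyx` → match
iii. `xxxx` → no match
iv. `xxxyxxxx` → no match
v. `xxxxxxxyx` → match
vi. `y` → match
vii. `xxxy` → no match
viii. `yxxy` → no match
Total matched: 3

3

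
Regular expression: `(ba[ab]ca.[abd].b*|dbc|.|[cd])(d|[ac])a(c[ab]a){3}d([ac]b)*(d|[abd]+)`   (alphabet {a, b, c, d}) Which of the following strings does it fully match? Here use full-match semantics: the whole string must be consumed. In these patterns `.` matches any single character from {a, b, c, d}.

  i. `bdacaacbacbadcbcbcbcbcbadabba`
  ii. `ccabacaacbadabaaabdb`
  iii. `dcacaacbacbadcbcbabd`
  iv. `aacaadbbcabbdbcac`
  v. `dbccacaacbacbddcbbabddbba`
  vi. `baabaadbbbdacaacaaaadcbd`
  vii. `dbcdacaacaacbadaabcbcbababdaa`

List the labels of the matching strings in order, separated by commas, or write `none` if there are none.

i, iii

i → match
ii → no match
iii → match
iv → no match
v → no match
vi → no match
vii → no match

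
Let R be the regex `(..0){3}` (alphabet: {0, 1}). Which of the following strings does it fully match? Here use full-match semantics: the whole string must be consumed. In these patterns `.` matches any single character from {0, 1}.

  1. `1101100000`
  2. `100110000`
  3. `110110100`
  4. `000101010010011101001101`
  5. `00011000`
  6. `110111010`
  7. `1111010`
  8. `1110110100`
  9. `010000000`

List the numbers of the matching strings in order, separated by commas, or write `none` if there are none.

2, 3, 9

1 → no match
2 → match
3 → match
4 → no match — must end with `0`
5 → no match
6 → no match
7 → no match
8 → no match
9 → match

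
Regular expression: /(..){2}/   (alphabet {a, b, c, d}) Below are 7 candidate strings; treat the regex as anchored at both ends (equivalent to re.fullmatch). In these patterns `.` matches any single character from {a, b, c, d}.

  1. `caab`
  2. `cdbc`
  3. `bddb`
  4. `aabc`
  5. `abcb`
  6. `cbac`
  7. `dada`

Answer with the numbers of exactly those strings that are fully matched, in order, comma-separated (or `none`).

1, 2, 3, 4, 5, 6, 7

1 → match
2 → match
3 → match
4 → match
5 → match
6 → match
7 → match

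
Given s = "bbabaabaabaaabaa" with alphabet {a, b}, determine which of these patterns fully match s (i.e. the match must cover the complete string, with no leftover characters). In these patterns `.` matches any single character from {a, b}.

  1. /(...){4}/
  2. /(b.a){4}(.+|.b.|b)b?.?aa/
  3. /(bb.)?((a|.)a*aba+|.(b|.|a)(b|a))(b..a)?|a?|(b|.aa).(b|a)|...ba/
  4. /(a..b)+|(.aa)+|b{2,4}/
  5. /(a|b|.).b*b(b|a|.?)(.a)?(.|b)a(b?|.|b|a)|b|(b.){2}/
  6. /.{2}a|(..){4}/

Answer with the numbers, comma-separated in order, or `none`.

2

1 → no match
2 → match
3 → no match
4 → no match
5 → no match
6 → no match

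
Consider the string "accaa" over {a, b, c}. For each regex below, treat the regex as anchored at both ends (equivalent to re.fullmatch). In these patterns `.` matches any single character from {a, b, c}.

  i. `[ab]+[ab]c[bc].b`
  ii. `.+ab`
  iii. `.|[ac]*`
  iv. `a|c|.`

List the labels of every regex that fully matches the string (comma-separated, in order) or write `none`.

iii

i → no match — must end with "b"
ii → no match — must end with "ab"
iii → match
iv → no match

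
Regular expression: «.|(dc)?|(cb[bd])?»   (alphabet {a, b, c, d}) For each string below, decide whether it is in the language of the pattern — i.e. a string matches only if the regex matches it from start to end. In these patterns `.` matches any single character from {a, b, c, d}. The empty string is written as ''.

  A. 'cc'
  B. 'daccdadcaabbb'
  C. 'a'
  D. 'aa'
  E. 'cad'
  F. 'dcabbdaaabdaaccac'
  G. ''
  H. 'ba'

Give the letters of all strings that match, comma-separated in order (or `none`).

A → no match
B → no match
C → match
D → no match
E → no match
F → no match
G → match
H → no match

C, G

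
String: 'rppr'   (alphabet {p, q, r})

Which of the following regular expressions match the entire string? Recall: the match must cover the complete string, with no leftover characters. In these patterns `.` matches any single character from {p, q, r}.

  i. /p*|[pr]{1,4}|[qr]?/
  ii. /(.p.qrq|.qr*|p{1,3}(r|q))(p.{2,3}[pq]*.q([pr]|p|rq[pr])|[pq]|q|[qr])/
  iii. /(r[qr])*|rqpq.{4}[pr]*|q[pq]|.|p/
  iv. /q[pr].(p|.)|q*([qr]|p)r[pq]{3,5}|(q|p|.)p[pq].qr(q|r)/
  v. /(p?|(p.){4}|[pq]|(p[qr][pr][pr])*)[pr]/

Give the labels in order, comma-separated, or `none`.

i → match
ii → no match
iii → no match
iv → no match
v → no match

i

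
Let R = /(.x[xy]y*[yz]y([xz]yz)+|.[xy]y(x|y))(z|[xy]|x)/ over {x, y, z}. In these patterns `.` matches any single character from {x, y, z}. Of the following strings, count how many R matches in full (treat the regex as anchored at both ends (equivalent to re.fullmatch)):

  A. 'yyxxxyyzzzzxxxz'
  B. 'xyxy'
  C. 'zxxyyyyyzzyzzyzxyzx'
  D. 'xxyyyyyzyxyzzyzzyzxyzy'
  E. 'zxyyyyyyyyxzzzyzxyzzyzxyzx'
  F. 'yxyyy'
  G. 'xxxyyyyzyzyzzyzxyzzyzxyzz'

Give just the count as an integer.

A → no match
B → no match
C → no match
D → match
E → no match
F → match
G → match
Total matched: 3

3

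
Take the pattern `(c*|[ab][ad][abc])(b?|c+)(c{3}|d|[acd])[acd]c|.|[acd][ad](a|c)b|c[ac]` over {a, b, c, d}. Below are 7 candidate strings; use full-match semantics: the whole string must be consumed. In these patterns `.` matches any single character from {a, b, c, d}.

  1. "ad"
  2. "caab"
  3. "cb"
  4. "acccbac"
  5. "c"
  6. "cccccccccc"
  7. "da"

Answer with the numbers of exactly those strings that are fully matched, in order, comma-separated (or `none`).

1 → no match
2 → match
3 → no match
4 → no match
5 → match
6 → match
7 → no match

2, 5, 6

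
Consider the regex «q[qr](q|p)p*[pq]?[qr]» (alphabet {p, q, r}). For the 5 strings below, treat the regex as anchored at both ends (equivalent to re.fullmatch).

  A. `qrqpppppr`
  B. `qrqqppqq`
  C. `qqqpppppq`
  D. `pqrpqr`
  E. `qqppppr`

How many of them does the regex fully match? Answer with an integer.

A → match
B → no match
C → match
D → no match — must start with `q`
E → match
Total matched: 3

3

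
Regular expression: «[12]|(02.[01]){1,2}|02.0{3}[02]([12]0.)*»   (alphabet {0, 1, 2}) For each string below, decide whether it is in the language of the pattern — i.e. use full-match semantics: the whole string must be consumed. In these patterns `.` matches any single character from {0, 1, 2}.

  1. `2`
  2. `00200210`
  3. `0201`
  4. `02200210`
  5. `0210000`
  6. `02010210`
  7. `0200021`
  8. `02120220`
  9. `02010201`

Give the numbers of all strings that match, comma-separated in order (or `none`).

1, 3, 4, 5, 6, 9

1 → match
2 → no match
3 → match
4 → match
5 → match
6 → match
7 → no match
8 → no match
9 → match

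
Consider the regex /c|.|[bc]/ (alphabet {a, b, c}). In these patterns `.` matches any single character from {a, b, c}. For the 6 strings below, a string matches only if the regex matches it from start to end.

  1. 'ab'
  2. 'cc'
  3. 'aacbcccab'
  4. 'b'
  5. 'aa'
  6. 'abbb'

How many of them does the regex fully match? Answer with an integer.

1 → no match
2 → no match
3 → no match
4 → match
5 → no match
6 → no match
Total matched: 1

1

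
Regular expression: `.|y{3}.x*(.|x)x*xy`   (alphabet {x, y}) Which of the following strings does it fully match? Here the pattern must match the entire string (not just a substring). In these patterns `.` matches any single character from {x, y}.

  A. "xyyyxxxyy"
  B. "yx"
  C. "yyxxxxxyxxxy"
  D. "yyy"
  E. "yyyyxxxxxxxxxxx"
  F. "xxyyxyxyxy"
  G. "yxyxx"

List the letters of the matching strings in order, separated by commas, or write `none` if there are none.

A → no match
B → no match
C → no match
D → no match
E → no match
F → no match
G → no match

none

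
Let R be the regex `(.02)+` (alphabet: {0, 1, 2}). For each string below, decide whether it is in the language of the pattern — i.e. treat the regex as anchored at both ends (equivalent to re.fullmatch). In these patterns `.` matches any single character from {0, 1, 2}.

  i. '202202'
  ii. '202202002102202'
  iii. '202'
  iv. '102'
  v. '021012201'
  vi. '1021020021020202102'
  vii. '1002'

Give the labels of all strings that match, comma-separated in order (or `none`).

i, ii, iii, iv

i → match
ii → match
iii → match
iv → match
v → no match — must end with '02'
vi → no match
vii → no match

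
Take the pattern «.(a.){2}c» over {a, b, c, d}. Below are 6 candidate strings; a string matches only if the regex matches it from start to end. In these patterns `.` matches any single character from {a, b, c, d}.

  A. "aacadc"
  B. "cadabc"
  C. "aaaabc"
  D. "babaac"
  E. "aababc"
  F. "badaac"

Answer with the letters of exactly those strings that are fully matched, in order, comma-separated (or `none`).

A, B, C, D, E, F

A. "aacadc" → match
B. "cadabc" → match
C. "aaaabc" → match
D. "babaac" → match
E. "aababc" → match
F. "badaac" → match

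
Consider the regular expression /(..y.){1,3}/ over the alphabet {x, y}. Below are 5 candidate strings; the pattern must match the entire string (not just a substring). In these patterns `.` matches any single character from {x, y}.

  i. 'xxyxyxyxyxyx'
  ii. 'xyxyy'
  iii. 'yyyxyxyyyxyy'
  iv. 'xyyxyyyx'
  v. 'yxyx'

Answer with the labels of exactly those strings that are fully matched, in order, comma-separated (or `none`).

i → match
ii → no match
iii → match
iv → match
v → match

i, iii, iv, v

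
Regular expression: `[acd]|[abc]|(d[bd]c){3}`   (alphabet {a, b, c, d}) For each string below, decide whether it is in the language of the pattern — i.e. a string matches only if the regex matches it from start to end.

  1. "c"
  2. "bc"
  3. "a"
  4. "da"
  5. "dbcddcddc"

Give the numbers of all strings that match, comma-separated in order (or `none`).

1, 3, 5

1 → match
2 → no match
3 → match
4 → no match
5 → match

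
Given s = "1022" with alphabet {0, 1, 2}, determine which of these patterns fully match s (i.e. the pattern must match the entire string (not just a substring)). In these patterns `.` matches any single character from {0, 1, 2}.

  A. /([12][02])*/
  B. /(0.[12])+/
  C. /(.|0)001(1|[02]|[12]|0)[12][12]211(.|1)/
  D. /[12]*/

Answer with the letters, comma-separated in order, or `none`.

A

A → match
B → no match — must start with "0"
C → no match
D → no match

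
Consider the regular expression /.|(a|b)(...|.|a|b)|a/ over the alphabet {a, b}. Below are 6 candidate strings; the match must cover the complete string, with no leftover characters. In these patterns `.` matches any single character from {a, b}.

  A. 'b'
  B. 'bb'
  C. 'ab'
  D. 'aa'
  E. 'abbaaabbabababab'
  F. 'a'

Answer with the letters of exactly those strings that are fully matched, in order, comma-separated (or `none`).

A → match
B → match
C → match
D → match
E → no match
F → match

A, B, C, D, F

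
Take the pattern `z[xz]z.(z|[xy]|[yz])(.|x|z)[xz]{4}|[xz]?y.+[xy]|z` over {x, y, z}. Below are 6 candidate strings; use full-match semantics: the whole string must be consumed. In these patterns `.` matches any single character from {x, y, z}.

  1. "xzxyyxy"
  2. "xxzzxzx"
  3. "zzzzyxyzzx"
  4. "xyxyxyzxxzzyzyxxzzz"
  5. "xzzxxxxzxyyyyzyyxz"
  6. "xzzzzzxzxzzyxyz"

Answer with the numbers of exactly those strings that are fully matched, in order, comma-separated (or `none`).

none

1 → no match
2 → no match
3 → no match
4 → no match
5 → no match
6 → no match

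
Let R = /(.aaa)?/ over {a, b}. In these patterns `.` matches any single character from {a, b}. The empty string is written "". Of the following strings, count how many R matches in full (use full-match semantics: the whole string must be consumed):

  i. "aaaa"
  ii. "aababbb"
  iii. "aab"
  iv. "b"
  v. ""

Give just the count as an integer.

2

i. "aaaa" → match
ii. "aababbb" → no match
iii. "aab" → no match
iv. "b" → no match
v. "" → match
Total matched: 2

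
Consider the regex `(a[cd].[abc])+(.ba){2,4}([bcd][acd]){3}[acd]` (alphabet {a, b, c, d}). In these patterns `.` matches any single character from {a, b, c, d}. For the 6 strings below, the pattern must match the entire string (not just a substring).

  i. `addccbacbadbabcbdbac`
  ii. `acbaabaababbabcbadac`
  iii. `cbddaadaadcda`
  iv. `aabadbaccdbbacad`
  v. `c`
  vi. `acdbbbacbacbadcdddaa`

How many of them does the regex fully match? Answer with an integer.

i → match
ii → match
iii → no match — must start with `a`
iv → no match
v → no match — must start with `a`
vi → match
Total matched: 3

3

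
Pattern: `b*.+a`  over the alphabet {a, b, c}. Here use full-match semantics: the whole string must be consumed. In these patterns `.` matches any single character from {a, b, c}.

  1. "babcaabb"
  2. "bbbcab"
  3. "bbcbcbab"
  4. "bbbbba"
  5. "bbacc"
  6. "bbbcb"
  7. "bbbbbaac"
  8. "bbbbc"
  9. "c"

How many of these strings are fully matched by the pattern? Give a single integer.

1

1 → no match — must end with "a"
2 → no match — must end with "a"
3 → no match — must end with "a"
4 → match
5 → no match — must end with "a"
6 → no match — must end with "a"
7 → no match — must end with "a"
8 → no match — must end with "a"
9 → no match — must end with "a"
Total matched: 1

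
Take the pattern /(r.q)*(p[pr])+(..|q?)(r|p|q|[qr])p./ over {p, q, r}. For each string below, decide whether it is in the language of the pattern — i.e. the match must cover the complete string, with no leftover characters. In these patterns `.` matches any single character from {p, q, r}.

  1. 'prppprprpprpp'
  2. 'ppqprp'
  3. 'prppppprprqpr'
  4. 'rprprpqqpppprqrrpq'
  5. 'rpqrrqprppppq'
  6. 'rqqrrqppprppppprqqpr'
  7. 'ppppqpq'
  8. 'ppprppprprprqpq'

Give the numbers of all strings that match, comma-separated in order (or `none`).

1 → match
2 → no match
3 → match
4 → no match
5 → match
6 → match
7 → match
8 → match

1, 3, 5, 6, 7, 8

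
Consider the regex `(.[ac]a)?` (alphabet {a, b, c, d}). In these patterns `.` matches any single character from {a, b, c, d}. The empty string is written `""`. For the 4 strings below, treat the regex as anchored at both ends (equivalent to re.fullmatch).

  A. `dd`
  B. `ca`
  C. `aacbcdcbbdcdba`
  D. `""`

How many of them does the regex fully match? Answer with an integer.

1

A. `dd` → no match
B. `ca` → no match
C → no match
D. `""` → match
Total matched: 1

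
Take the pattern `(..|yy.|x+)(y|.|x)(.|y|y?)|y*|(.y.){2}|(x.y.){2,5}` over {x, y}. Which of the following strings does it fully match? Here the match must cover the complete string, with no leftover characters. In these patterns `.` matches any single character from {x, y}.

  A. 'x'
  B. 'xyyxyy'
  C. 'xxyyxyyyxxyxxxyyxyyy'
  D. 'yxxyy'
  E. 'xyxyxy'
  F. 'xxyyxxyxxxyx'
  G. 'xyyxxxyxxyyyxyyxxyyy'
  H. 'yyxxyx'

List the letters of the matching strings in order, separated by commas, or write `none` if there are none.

A → no match
B → match
C → match
D → no match
E → no match
F → match
G → match
H → match

B, C, F, G, H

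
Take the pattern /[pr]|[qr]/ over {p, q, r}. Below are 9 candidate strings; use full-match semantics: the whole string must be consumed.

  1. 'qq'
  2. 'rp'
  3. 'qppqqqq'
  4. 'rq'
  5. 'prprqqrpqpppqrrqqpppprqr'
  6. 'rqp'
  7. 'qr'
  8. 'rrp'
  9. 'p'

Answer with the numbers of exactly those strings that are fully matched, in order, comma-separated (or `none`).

9

1. 'qq' → no match
2. 'rp' → no match
3. 'qppqqqq' → no match
4. 'rq' → no match
5 → no match
6. 'rqp' → no match
7. 'qr' → no match
8. 'rrp' → no match
9. 'p' → match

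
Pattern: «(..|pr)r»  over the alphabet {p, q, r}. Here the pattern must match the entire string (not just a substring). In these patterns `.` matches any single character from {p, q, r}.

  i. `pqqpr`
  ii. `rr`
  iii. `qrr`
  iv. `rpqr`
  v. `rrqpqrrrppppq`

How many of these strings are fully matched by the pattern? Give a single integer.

i → no match
ii → no match
iii → match
iv → no match
v → no match — must end with `r`
Total matched: 1

1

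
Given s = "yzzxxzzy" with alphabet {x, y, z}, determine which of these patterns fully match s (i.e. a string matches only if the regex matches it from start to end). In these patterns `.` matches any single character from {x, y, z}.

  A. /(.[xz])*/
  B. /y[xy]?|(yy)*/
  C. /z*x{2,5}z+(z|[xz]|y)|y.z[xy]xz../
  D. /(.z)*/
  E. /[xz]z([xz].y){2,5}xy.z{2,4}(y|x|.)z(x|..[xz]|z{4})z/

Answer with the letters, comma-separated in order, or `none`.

A → no match
B → no match
C → match
D → no match
E → no match — must end with "z"

C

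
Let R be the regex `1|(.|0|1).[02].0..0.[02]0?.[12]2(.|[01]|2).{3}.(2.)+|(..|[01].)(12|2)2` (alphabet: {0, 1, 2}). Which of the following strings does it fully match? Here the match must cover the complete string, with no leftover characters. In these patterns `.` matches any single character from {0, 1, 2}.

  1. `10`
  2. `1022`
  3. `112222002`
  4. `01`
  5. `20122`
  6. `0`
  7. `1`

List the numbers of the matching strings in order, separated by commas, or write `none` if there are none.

1 → no match
2 → match
3 → no match
4 → no match
5 → match
6 → no match
7 → match

2, 5, 7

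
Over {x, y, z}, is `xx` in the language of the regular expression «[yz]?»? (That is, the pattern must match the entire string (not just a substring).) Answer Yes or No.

No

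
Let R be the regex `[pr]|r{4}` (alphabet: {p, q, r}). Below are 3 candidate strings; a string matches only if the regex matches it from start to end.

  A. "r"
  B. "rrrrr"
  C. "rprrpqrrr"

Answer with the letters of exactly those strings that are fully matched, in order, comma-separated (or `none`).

A. "r" → match
B. "rrrrr" → no match
C. "rprrpqrrr" → no match

A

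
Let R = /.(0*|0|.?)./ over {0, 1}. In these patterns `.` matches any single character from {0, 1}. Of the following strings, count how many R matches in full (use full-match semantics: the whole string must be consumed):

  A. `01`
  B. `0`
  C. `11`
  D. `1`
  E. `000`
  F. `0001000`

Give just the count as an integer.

3

A. `01` → match
B. `0` → no match
C. `11` → match
D. `1` → no match
E. `000` → match
F. `0001000` → no match
Total matched: 3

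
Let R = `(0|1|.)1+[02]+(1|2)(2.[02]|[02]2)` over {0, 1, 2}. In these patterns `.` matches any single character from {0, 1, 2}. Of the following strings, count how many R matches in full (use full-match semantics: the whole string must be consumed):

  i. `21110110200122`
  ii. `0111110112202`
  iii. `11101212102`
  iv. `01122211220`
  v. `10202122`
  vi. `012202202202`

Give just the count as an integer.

i → no match
ii → no match
iii → no match
iv → no match
v → no match
vi → match
Total matched: 1

1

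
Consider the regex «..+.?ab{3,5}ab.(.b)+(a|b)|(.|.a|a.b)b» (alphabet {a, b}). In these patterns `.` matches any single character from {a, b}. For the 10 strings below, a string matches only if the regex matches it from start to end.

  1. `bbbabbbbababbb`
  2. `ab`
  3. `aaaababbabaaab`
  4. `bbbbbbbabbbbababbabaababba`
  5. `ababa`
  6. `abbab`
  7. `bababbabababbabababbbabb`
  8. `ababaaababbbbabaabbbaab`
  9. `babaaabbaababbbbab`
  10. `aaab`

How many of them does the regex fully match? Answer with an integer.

1 → match
2 → match
3 → no match
4 → no match
5 → no match
6 → no match
7 → no match
8 → no match
9 → no match
10 → no match
Total matched: 2

2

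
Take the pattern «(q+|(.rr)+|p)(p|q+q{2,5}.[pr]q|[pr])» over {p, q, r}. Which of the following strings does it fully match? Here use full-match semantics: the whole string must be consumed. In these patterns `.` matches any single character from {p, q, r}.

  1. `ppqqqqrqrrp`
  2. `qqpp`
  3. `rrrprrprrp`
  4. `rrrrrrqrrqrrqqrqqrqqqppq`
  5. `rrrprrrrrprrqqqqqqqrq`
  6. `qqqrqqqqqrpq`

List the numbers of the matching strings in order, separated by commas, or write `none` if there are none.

3, 5

1 → no match
2 → no match
3 → match
4 → no match
5 → match
6 → no match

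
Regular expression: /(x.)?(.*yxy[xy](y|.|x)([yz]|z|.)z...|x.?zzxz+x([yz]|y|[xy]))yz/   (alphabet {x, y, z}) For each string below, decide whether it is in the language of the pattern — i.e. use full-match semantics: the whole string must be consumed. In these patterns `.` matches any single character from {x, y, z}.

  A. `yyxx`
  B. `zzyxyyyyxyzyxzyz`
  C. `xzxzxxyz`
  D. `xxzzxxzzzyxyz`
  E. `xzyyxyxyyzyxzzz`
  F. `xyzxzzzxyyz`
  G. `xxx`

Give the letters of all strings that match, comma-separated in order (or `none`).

none

A → no match — must end with `yz`
B → no match
C → no match
D → no match
E → no match — must end with `yz`
F → no match
G → no match — must end with `yz`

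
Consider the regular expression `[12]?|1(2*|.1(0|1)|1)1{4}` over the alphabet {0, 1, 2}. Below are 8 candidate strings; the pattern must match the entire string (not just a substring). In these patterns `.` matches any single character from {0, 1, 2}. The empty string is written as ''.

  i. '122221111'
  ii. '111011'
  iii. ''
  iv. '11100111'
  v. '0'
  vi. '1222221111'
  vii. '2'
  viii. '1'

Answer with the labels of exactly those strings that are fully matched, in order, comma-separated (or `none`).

i, iii, vi, vii, viii

i → match
ii → no match
iii → match
iv → no match
v → no match
vi → match
vii → match
viii → match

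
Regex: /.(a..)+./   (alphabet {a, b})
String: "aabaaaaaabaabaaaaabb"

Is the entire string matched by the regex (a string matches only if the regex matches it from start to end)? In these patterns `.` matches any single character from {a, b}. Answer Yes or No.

Yes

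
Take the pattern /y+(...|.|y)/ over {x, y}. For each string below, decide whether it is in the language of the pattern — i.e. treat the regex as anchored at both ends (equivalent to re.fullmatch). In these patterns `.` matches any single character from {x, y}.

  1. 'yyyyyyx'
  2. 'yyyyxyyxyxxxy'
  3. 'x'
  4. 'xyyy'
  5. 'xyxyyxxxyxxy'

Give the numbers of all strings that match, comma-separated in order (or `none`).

1

1 → match
2 → no match
3 → no match — must start with 'y'
4 → no match — must start with 'y'
5 → no match — must start with 'y'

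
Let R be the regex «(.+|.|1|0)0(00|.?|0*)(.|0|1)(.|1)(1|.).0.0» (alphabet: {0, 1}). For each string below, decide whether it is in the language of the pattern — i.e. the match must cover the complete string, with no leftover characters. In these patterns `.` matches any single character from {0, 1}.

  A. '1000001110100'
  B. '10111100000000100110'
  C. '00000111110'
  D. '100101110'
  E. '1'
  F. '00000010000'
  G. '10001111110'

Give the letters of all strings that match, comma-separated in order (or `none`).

F

A → no match
B → no match
C → no match
D → no match
E → no match — must end with '0'
F → match
G → no match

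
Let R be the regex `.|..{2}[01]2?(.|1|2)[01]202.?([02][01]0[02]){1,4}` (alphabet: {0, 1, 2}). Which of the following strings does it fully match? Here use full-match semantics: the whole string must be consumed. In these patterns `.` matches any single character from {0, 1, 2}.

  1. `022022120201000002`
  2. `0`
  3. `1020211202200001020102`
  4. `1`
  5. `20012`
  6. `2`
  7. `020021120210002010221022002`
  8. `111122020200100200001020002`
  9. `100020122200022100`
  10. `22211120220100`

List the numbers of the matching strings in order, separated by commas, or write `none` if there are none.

1 → match
2 → match
3 → match
4 → match
5 → no match
6 → match
7 → match
8 → match
9 → no match
10 → match

1, 2, 3, 4, 6, 7, 8, 10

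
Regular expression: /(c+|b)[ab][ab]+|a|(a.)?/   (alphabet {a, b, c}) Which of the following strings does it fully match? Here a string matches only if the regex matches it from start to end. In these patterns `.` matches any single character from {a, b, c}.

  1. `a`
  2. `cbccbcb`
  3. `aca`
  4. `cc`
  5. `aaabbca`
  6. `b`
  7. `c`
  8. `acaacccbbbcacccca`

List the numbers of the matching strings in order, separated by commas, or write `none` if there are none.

1

1 → match
2 → no match
3 → no match
4 → no match
5 → no match
6 → no match
7 → no match
8 → no match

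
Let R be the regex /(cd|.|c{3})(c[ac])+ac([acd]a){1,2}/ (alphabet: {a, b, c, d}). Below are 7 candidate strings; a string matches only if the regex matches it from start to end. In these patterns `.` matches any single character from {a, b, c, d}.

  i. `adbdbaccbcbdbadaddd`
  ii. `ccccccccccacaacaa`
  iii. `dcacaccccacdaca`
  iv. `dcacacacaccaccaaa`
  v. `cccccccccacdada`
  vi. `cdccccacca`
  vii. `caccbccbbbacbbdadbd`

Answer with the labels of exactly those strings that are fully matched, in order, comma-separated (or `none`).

ii, iii, iv, v, vi

i → no match — must end with `a`
ii → match
iii → match
iv → match
v → match
vi → match
vii → no match — must end with `a`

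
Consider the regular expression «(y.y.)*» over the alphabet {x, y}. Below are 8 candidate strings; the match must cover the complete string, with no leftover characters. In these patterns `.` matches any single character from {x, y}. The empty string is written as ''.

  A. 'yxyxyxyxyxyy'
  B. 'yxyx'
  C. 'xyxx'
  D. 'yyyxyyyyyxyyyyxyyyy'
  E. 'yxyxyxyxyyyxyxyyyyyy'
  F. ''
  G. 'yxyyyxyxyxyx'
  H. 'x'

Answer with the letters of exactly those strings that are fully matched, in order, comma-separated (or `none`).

A. 'yxyxyxyxyxyy' → match
B. 'yxyx' → match
C. 'xyxx' → no match
D → no match
E → match
F. '' → match
G. 'yxyyyxyxyxyx' → match
H. 'x' → no match

A, B, E, F, G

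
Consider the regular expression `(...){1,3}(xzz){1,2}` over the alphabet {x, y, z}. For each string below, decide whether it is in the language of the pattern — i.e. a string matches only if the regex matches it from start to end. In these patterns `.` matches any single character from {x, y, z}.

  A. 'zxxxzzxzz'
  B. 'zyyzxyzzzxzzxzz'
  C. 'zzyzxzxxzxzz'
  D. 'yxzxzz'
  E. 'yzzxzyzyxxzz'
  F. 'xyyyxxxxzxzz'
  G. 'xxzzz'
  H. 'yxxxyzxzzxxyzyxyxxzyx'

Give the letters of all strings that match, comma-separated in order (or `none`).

A, B, C, D, E, F

A → match
B → match
C → match
D → match
E → match
F → match
G → no match — must end with 'xzz'
H → no match — must end with 'xzz'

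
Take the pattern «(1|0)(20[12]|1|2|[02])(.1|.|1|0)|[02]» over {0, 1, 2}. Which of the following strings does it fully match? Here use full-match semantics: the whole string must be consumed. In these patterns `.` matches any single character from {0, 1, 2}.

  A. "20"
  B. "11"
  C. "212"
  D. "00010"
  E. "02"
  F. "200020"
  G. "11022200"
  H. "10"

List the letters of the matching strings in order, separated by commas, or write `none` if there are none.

A. "20" → no match
B. "11" → no match
C. "212" → no match
D. "00010" → no match
E. "02" → no match
F. "200020" → no match
G. "11022200" → no match
H. "10" → no match

none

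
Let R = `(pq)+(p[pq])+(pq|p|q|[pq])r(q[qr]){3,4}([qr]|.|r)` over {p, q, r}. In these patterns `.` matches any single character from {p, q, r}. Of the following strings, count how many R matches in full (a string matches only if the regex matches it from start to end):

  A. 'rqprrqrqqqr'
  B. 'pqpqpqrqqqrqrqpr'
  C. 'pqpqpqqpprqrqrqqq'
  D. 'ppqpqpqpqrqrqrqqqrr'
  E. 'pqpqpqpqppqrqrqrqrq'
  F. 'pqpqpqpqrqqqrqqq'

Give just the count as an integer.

A → no match — must start with 'pq'
B → no match
C → no match
D → no match — must start with 'pq'
E → match
F → match
Total matched: 2

2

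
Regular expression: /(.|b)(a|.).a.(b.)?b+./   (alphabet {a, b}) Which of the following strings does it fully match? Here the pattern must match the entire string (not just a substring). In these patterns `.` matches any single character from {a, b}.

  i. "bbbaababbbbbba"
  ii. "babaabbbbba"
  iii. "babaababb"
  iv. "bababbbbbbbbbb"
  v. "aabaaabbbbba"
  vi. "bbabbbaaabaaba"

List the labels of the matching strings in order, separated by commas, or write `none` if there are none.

i → match
ii → match
iii → match
iv → match
v → no match
vi → no match

i, ii, iii, iv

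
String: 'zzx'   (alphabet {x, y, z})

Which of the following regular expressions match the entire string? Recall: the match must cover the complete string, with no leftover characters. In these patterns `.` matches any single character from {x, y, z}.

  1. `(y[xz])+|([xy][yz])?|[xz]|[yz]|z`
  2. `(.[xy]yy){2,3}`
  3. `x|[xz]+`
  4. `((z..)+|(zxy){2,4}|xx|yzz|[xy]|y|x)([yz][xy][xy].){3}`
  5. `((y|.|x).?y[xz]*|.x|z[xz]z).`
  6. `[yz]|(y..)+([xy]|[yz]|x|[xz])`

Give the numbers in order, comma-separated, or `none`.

1 → no match
2 → no match — must end with 'yy'
3 → match
4 → no match
5 → no match
6 → no match

3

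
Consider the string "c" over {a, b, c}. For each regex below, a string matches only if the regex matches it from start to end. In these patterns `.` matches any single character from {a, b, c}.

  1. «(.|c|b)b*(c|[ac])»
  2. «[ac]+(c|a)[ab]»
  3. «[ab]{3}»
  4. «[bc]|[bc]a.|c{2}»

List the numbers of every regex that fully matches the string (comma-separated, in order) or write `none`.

4

1 → no match
2 → no match
3 → no match
4 → match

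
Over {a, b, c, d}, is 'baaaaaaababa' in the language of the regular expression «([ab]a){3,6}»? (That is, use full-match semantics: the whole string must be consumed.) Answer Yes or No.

Yes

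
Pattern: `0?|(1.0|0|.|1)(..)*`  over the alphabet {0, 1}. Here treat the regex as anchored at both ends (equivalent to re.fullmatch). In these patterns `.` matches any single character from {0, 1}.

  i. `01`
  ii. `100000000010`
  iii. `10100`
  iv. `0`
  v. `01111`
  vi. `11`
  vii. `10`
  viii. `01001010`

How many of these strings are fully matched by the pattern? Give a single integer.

i → no match
ii → no match
iii → match
iv → match
v → match
vi → no match
vii → no match
viii → no match
Total matched: 3

3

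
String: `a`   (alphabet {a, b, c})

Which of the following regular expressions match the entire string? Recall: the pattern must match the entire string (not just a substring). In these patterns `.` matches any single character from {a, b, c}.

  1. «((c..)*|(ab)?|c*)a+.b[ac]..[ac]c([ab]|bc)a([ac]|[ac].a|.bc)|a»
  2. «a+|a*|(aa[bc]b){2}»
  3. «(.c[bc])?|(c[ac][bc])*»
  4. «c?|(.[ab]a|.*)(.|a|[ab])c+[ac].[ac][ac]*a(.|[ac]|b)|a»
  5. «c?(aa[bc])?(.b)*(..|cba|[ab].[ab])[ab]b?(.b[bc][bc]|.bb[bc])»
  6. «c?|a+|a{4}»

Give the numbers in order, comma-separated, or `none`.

1, 2, 4, 6

1 → match
2 → match
3 → no match
4 → match
5 → no match
6 → match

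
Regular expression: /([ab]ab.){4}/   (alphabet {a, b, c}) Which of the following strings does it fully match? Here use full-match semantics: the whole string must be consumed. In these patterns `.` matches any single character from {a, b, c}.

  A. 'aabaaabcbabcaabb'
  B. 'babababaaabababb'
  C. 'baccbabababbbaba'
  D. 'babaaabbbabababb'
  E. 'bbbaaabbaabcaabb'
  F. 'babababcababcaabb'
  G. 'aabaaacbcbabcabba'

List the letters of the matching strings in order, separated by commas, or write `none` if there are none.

A → match
B → match
C → no match
D → match
E → no match
F → no match
G → no match

A, B, D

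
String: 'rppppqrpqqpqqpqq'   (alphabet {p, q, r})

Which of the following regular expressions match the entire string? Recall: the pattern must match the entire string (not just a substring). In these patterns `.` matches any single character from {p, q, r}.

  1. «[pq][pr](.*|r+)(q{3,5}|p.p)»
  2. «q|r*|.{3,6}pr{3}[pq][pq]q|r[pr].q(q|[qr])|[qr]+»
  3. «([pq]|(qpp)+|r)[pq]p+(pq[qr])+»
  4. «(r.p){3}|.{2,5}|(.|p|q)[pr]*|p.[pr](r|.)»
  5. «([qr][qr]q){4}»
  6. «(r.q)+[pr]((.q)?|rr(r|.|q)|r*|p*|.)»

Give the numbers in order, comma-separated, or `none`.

3

1 → no match
2 → no match
3 → match
4 → no match
5 → no match
6 → no match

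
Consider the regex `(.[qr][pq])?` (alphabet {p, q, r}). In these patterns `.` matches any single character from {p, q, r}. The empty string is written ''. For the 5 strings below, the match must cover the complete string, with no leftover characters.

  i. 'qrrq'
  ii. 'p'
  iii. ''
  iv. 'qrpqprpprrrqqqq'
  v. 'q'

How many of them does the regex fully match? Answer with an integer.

1

i → no match
ii → no match
iii → match
iv → no match
v → no match
Total matched: 1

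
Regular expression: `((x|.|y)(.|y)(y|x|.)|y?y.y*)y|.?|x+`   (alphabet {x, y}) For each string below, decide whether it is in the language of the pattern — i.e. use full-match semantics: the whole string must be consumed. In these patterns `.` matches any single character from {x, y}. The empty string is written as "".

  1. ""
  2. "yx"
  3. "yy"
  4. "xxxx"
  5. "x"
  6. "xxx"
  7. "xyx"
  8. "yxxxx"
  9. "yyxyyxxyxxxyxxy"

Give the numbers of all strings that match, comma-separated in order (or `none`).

1, 4, 5, 6

1 → match
2 → no match
3 → no match
4 → match
5 → match
6 → match
7 → no match
8 → no match
9 → no match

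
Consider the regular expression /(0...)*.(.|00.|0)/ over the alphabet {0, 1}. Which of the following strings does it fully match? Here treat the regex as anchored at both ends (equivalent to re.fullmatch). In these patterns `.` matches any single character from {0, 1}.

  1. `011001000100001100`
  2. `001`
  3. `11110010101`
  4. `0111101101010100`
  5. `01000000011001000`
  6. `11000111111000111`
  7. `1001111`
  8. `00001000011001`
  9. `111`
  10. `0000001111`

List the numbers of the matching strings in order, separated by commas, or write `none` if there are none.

1 → match
2. `001` → no match
3. `11110010101` → no match
4 → no match
5 → no match
6 → no match
7. `1001111` → no match
8 → no match
9. `111` → no match
10. `0000001111` → match

1, 10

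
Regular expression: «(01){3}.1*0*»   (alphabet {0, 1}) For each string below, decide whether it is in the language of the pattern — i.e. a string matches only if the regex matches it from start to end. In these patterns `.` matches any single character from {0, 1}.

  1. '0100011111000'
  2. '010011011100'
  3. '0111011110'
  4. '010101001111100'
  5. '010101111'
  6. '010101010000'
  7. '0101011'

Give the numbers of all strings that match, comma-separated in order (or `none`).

5, 6, 7

1 → no match
2 → no match
3 → no match
4 → no match
5 → match
6 → match
7 → match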